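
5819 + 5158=10977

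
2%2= 0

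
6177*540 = 3335580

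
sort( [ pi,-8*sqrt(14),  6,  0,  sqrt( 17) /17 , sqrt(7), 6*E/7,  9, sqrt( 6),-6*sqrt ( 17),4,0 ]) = [ - 8 * sqrt(14), - 6*sqrt ( 17),0 , 0,  sqrt( 17)/17,6*E/7 , sqrt(6), sqrt( 7 ),pi, 4, 6,9] 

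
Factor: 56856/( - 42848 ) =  - 2^(-2)*3^1*13^( - 1 )*23^1 = -69/52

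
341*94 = 32054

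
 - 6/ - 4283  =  6/4283 =0.00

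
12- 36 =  - 24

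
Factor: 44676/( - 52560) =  - 17/20 = -2^ ( - 2 ) * 5^( - 1 ) * 17^1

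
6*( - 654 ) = -3924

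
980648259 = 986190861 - 5542602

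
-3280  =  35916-39196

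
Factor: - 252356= - 2^2*13^1*23^1*211^1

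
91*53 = 4823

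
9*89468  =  805212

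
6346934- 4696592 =1650342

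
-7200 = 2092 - 9292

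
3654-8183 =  - 4529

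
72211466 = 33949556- - 38261910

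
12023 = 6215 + 5808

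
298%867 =298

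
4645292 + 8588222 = 13233514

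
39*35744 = 1394016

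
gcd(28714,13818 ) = 98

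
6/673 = 6/673  =  0.01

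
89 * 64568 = 5746552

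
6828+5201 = 12029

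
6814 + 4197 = 11011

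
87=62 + 25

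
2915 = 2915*1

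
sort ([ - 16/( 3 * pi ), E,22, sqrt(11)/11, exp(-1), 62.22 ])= [- 16/( 3 * pi), sqrt ( 11)/11,  exp ( - 1),E, 22, 62.22] 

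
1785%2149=1785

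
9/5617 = 9/5617 =0.00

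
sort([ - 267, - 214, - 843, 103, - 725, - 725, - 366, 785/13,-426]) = [ - 843, - 725, - 725 , - 426, - 366, - 267,  -  214 , 785/13,103 ]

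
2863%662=215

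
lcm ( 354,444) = 26196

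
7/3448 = 7/3448 = 0.00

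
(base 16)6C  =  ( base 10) 108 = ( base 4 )1230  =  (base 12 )90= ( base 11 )99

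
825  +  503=1328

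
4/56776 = 1/14194=0.00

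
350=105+245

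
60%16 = 12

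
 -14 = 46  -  60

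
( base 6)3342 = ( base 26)142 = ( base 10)782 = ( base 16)30E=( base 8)1416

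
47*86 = 4042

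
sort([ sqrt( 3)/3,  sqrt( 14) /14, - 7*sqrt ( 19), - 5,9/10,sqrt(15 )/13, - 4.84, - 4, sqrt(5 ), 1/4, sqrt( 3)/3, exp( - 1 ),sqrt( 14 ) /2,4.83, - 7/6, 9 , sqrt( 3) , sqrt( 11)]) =[-7*sqrt( 19 ),-5, - 4.84, - 4, - 7/6,1/4,sqrt( 14 )/14, sqrt( 15)/13 , exp( - 1), sqrt( 3)/3,sqrt(3 )/3,9/10,sqrt(3 ), sqrt( 14) /2, sqrt( 5 ), sqrt( 11 ),4.83, 9 ] 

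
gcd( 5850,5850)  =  5850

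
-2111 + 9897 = 7786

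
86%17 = 1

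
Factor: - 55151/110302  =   - 2^( - 1 ) = - 1/2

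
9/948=3/316 = 0.01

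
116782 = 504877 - 388095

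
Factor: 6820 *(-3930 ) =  - 26802600 = -  2^3*3^1*5^2* 11^1*31^1*131^1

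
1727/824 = 2 + 79/824 = 2.10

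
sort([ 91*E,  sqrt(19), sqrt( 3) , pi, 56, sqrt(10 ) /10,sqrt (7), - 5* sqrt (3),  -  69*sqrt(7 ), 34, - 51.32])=[  -  69*sqrt(7), - 51.32, - 5*sqrt(3 ), sqrt( 10 )/10, sqrt( 3),sqrt( 7 ), pi,sqrt( 19 ), 34, 56,91*E]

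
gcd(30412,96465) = 1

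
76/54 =38/27  =  1.41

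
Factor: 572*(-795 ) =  - 2^2*3^1*5^1*11^1 * 13^1*53^1 = - 454740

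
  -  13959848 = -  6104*2287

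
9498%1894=28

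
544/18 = 272/9 = 30.22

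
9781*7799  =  76282019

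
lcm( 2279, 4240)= 182320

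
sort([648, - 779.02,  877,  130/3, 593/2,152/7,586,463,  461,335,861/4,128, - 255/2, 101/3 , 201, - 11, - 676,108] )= [  -  779.02, - 676, - 255/2, - 11, 152/7, 101/3,130/3, 108 , 128,201,  861/4, 593/2,335,  461 , 463,586,  648, 877]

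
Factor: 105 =3^1 *5^1* 7^1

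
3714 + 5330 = 9044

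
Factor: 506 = 2^1*11^1*23^1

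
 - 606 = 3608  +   - 4214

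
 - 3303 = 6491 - 9794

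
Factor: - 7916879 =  -7916879^1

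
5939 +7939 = 13878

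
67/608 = 67/608 = 0.11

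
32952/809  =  32952/809 = 40.73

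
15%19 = 15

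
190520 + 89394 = 279914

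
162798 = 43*3786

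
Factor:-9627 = -3^1*3209^1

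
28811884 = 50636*569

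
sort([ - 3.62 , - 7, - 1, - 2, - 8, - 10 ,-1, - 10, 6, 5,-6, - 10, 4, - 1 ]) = [ - 10,-10,  -  10,-8,  -  7, - 6,-3.62, - 2, - 1, - 1, - 1,4,5, 6 ] 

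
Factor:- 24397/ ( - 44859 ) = 31/57 = 3^(  -  1)*19^( - 1)*31^1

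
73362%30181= 13000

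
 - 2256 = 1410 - 3666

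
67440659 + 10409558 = 77850217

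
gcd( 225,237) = 3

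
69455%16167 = 4787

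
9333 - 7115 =2218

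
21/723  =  7/241  =  0.03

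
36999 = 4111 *9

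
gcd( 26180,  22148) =28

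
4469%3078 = 1391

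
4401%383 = 188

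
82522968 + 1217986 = 83740954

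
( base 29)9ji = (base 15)2628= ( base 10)8138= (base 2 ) 1111111001010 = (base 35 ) 6mi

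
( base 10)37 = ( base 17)23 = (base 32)15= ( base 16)25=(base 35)12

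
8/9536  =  1/1192 = 0.00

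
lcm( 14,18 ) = 126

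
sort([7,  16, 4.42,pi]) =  [ pi, 4.42, 7, 16 ] 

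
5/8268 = 5/8268 = 0.00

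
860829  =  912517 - 51688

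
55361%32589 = 22772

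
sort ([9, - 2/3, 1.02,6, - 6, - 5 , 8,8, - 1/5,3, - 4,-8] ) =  [ - 8, - 6, - 5, - 4, - 2/3, - 1/5, 1.02,3, 6,8,8,9]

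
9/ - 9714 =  - 1 + 3235/3238 = -0.00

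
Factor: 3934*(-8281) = - 32577454=- 2^1*7^3*13^2*281^1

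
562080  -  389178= 172902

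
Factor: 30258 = 2^1*3^2*41^2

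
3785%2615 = 1170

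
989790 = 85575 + 904215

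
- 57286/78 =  - 28643/39 = - 734.44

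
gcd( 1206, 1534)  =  2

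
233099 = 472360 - 239261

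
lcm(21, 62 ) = 1302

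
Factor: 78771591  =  3^2*17^1*514847^1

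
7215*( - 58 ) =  - 418470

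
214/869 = 214/869= 0.25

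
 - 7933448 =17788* ( - 446) 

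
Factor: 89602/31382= 13^( - 1)* 17^(-1 )*631^1= 631/221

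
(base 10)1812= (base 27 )2d3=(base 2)11100010100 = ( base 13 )a95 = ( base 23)39I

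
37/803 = 37/803  =  0.05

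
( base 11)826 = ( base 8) 1744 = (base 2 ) 1111100100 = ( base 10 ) 996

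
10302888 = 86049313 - 75746425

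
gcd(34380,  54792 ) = 36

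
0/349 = 0  =  0.00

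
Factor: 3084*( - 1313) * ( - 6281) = 25433603052 = 2^2 *3^1*11^1*13^1*101^1*257^1*571^1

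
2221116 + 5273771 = 7494887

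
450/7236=25/402  =  0.06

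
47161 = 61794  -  14633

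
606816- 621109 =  - 14293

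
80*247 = 19760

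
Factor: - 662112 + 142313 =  - 7^1 * 74257^1= -  519799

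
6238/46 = 135 + 14/23  =  135.61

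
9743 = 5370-  -  4373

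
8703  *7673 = 66778119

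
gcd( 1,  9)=1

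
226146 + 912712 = 1138858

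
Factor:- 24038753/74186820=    - 2^(  -  2) * 3^ ( - 3 )* 5^( - 1) * 137383^( - 1 )  *  24038753^1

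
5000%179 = 167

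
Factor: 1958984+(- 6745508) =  - 4786524=-  2^2 * 3^2*31^1*4289^1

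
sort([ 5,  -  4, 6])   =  [-4,5, 6]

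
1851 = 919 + 932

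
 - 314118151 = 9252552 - 323370703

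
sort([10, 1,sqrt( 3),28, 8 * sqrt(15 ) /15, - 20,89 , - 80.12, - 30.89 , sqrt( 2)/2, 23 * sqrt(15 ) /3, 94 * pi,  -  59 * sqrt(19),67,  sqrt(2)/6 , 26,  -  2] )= [-59 * sqrt(19 ), - 80.12, - 30.89 ,-20, - 2,sqrt( 2 ) /6 , sqrt( 2 )/2,1,sqrt(3),8* sqrt(15 ) /15, 10,26,28,23 * sqrt( 15 ) /3,67,  89, 94*pi ] 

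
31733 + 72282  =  104015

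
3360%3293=67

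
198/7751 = 198/7751 = 0.03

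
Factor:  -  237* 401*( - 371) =3^1*7^1*53^1 *79^1*401^1  =  35258727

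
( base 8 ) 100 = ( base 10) 64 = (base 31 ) 22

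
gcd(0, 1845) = 1845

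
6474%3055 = 364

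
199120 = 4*49780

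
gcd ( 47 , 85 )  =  1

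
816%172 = 128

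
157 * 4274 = 671018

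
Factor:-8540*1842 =-2^3*3^1*5^1*7^1 * 61^1*307^1 =- 15730680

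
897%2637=897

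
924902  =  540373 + 384529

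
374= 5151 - 4777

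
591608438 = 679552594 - 87944156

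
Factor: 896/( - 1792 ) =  - 2^( - 1 ) = - 1/2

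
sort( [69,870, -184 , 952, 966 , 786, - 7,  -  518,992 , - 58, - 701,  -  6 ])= [ - 701, -518, - 184,  -  58 , - 7, - 6,69 , 786, 870,952, 966,992]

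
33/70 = 33/70 = 0.47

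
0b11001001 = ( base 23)8H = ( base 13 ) 126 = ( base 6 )533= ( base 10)201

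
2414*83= 200362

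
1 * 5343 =5343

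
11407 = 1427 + 9980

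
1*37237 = 37237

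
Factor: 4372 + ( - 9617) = -5245 =- 5^1*1049^1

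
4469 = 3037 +1432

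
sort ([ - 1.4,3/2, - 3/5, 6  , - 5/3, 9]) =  [ - 5/3  , - 1.4, - 3/5, 3/2 , 6,9]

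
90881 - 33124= 57757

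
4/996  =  1/249 = 0.00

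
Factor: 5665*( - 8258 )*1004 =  - 46968696280  =  - 2^3*5^1*11^1*103^1*251^1* 4129^1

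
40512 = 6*6752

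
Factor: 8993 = 17^1 * 23^2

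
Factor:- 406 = -2^1 * 7^1  *29^1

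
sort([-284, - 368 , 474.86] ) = [ - 368, - 284, 474.86 ] 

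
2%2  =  0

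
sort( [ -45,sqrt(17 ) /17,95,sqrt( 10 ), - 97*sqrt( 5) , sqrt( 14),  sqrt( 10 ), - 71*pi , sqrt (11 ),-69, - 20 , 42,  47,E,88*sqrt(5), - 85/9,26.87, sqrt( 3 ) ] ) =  [ - 71*pi, - 97*sqrt(5), - 69, - 45,  -  20, - 85/9,sqrt (17)/17, sqrt(3),E, sqrt(10),sqrt( 10 ) , sqrt( 11), sqrt(14),26.87 , 42,47, 95  ,  88*sqrt( 5 ) ]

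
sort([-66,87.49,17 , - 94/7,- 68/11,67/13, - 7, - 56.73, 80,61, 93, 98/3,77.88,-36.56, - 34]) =[ - 66, - 56.73, - 36.56,- 34,-94/7, -7,-68/11 , 67/13, 17,98/3, 61,77.88, 80,87.49,93]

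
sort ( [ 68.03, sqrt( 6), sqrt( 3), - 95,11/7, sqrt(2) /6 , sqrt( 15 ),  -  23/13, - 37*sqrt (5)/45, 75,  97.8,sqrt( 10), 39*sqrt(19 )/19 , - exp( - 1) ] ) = [ - 95,- 37*sqrt( 5 )/45, - 23/13, - exp( - 1),sqrt( 2)/6, 11/7,sqrt( 3 ), sqrt( 6), sqrt( 10 ),sqrt( 15),39*sqrt(19)/19, 68.03, 75, 97.8] 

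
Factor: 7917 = 3^1*7^1*13^1*29^1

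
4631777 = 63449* 73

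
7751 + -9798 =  - 2047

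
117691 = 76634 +41057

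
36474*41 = 1495434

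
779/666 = 779/666 = 1.17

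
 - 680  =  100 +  - 780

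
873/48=18 + 3/16  =  18.19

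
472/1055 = 472/1055  =  0.45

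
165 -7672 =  -7507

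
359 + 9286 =9645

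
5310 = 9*590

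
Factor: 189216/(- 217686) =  - 432/497 = -  2^4*3^3 * 7^( -1 )*71^ ( - 1)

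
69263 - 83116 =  - 13853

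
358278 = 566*633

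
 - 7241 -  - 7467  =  226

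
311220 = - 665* (- 468 )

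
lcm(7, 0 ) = 0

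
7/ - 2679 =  - 1 + 2672/2679 = - 0.00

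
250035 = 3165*79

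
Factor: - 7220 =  - 2^2 * 5^1*19^2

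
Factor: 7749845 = 5^1*31^1 * 49999^1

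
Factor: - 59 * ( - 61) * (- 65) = -233935 = -  5^1*13^1*59^1*61^1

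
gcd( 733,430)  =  1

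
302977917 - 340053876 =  - 37075959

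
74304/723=102 + 186/241 = 102.77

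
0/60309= 0 = 0.00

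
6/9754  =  3/4877  =  0.00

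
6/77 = 6/77 = 0.08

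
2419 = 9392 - 6973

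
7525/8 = 940 + 5/8  =  940.62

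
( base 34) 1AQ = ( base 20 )3G2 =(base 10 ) 1522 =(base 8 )2762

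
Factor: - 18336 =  - 2^5 * 3^1 * 191^1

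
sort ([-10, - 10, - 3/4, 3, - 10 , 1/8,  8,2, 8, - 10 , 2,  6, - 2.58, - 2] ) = [-10 ,-10, - 10 , - 10, - 2.58, - 2,  -  3/4, 1/8, 2,  2, 3,6,8, 8]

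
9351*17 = 158967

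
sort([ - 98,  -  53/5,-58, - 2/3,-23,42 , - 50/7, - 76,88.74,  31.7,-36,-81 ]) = [- 98, - 81, - 76,-58,  -  36, - 23, - 53/5,-50/7, - 2/3,31.7,  42,88.74 ] 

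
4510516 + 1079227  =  5589743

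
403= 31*13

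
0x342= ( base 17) 2F1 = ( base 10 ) 834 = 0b1101000010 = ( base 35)nt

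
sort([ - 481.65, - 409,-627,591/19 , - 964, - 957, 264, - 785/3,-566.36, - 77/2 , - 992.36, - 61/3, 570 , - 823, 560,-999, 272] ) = [-999, - 992.36,-964, - 957, - 823, - 627,-566.36,  -  481.65 , -409, - 785/3, - 77/2, - 61/3,591/19,264, 272, 560, 570]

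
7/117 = 7/117 = 0.06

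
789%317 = 155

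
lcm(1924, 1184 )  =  15392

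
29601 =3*9867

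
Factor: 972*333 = 323676 = 2^2 * 3^7*37^1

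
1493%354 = 77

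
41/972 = 41/972 = 0.04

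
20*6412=128240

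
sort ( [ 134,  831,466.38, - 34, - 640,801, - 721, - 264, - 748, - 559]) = [ -748, - 721, - 640, - 559,-264,-34, 134, 466.38, 801,831]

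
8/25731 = 8/25731 = 0.00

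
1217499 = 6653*183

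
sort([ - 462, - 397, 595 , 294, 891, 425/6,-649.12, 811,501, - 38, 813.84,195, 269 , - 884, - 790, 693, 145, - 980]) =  [ - 980, - 884,-790,  -  649.12, - 462,-397, - 38,425/6,145, 195, 269,  294,  501, 595 , 693, 811,813.84, 891]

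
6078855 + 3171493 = 9250348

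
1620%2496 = 1620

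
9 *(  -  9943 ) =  - 89487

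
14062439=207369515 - 193307076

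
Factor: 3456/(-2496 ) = - 2^1*3^2*13^(- 1 ) =- 18/13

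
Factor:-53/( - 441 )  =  3^( - 2)*7^(-2)*53^1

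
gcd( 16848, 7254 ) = 234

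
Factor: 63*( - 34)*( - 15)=32130 =2^1*3^3 * 5^1*7^1 * 17^1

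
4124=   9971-5847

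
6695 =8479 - 1784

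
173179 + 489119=662298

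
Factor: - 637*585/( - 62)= 372645/62 = 2^ (  -  1 ) * 3^2*5^1*7^2*13^2*31^( - 1 )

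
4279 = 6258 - 1979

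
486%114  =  30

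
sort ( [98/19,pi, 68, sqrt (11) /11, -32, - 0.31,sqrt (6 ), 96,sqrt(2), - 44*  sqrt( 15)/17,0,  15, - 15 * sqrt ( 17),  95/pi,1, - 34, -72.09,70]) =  [ - 72.09, - 15*sqrt(17),  -  34,-32,-44 * sqrt( 15 ) /17, - 0.31,0,sqrt( 11 ) /11,1,sqrt(2),sqrt(6) , pi,98/19 , 15, 95/pi,68,70, 96 ]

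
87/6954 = 29/2318 = 0.01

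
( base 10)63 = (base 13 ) 4B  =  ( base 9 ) 70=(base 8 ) 77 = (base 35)1s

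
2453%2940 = 2453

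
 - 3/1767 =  - 1/589  =  - 0.00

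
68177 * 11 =749947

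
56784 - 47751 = 9033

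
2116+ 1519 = 3635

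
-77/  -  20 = 3 + 17/20 = 3.85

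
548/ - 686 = - 274/343= - 0.80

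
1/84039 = 1/84039  =  0.00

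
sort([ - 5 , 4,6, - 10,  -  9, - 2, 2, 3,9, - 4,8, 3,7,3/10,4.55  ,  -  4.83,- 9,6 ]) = [ - 10,-9, - 9,-5 , - 4.83, - 4, - 2, 3/10, 2,3,3, 4 , 4.55,6,6, 7,8, 9] 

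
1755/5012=1755/5012 = 0.35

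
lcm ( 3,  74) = 222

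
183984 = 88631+95353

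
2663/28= 95 + 3/28= 95.11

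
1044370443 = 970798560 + 73571883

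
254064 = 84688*3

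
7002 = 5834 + 1168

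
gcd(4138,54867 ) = 1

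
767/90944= 767/90944 =0.01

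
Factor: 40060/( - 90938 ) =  - 20030/45469 = - 2^1*5^1*41^(  -  1) * 1109^( - 1) * 2003^1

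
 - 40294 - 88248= - 128542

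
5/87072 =5/87072= 0.00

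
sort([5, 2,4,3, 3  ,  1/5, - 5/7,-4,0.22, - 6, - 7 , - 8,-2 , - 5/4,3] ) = [  -  8, - 7, - 6,  -  4, - 2, - 5/4, - 5/7 , 1/5,0.22, 2,3,3 , 3, 4,  5 ]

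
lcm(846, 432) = 20304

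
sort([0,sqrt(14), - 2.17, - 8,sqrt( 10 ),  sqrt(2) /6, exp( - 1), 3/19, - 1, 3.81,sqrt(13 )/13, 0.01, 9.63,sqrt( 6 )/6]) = [ - 8,-2.17,  -  1, 0, 0.01,  3/19, sqrt ( 2 ) /6, sqrt( 13)/13,exp( - 1),sqrt( 6) /6, sqrt ( 10), sqrt( 14), 3.81,9.63 ] 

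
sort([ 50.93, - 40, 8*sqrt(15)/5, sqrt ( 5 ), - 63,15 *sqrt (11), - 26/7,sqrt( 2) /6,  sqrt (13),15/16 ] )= [ - 63, - 40 , - 26/7 , sqrt( 2)/6,15/16, sqrt( 5), sqrt( 13),  8*sqrt( 15 ) /5, 15*sqrt( 11), 50.93] 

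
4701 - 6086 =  - 1385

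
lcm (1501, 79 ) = 1501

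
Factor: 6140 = 2^2*5^1*307^1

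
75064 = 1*75064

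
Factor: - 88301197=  - 1571^1*56207^1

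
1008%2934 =1008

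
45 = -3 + 48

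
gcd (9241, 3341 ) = 1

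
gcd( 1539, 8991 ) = 81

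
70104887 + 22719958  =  92824845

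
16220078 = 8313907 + 7906171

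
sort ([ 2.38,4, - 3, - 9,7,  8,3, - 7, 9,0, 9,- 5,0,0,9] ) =[ - 9, - 7, - 5, - 3, 0,0 , 0,2.38,3  ,  4, 7, 8,  9 , 9,9 ]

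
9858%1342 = 464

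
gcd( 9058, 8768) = 2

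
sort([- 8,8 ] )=[ - 8 , 8]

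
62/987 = 62/987 = 0.06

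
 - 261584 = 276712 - 538296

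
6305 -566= 5739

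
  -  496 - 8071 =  - 8567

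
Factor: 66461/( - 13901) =-41^1*1621^1 * 13901^(-1 )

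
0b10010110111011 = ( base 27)d6k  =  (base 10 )9659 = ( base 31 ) a1i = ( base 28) c8r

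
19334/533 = 19334/533 = 36.27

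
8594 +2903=11497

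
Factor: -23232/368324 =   -  48/761 = -2^4*3^1*761^ (  -  1)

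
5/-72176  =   - 1 + 72171/72176 = - 0.00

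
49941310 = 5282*9455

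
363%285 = 78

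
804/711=1 + 31/237 = 1.13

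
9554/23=415 + 9/23 = 415.39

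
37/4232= 37/4232=0.01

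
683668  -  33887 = 649781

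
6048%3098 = 2950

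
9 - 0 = 9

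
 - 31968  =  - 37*864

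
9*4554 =40986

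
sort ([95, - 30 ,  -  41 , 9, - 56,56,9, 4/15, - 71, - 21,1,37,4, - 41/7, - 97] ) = [ - 97, - 71, - 56,-41, - 30, - 21,-41/7,4/15,1, 4, 9,9,37,  56,95 ] 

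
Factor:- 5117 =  - 7^1*17^1* 43^1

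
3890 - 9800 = - 5910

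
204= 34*6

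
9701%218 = 109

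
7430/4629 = 1+2801/4629  =  1.61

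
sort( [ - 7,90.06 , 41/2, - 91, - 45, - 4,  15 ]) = [ - 91,  -  45,-7, - 4,15,41/2, 90.06]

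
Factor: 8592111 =3^2*11^1*59^1*1471^1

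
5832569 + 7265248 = 13097817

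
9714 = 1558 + 8156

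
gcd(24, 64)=8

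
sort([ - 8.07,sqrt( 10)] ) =[ - 8.07,  sqrt( 10)]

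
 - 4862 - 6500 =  - 11362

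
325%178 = 147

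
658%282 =94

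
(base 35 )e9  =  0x1F3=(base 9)614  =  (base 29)h6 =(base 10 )499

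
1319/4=329 + 3/4 = 329.75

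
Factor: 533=13^1*41^1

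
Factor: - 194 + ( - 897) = - 1091 = - 1091^1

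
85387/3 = 85387/3=28462.33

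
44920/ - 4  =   - 11230 + 0/1 = - 11230.00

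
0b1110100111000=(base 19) 11dd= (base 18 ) 151a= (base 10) 7480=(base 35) 63P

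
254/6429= 254/6429 = 0.04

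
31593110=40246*785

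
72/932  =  18/233 = 0.08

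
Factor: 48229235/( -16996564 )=-2^ (-2)*5^1*13^ ( - 1)*19^( - 1 )*71^1* 103^1*1319^1*17203^( -1) 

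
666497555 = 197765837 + 468731718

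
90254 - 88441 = 1813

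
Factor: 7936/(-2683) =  - 2^8*31^1*2683^ ( - 1 ) 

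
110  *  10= 1100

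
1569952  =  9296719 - 7726767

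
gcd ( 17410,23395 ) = 5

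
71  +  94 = 165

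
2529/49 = 51 + 30/49 = 51.61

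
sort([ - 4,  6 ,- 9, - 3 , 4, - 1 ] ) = [-9, - 4 , - 3, - 1, 4 , 6 ]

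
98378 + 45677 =144055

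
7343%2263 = 554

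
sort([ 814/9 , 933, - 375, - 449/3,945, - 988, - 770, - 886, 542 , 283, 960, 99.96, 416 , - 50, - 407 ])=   [ - 988 , - 886, - 770, - 407, - 375, - 449/3, - 50, 814/9,99.96, 283, 416, 542, 933,945, 960]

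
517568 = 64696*8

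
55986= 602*93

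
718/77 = 718/77 = 9.32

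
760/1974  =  380/987 = 0.39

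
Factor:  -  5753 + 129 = -2^3*19^1  *37^1  =  -  5624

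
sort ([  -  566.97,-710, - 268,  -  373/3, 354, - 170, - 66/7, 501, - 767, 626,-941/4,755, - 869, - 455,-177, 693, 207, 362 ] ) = [- 869, - 767,  -  710, - 566.97, - 455, - 268, - 941/4,  -  177, - 170,  -  373/3, -66/7, 207, 354,  362,501, 626 , 693,755] 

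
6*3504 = 21024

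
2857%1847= 1010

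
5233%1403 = 1024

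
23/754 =23/754 = 0.03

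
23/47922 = 23/47922 = 0.00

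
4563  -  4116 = 447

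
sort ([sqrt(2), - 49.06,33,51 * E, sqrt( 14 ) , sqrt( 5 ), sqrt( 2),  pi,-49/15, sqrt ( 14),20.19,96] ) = [-49.06,-49/15,sqrt( 2 ) , sqrt ( 2 ),sqrt( 5), pi,sqrt(14),  sqrt(14),20.19,33,  96, 51*E ] 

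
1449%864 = 585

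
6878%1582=550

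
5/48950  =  1/9790 = 0.00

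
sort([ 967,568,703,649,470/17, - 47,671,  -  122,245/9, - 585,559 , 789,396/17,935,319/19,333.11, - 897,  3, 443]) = [ - 897,-585, - 122, - 47,3, 319/19,396/17,245/9 , 470/17,333.11, 443,  559 , 568,649, 671, 703, 789, 935, 967] 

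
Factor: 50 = 2^1*5^2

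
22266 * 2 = 44532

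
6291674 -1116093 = 5175581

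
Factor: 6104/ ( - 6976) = -2^( - 3 )*7^1 = -7/8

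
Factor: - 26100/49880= -45/86 = - 2^( - 1)*3^2*5^1*43^( - 1 )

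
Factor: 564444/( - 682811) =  - 2^2*3^2 * 15679^1*682811^( - 1)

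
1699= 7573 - 5874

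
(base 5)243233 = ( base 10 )9193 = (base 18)1A6D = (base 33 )8ej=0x23e9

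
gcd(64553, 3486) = 1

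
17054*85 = 1449590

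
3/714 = 1/238 = 0.00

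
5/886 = 5/886 = 0.01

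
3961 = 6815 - 2854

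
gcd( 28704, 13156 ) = 1196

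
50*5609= 280450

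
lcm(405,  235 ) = 19035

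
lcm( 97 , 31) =3007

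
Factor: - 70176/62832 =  - 2^1*7^ ( - 1)*11^( - 1 )*43^1=-86/77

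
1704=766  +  938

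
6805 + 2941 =9746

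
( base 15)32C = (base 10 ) 717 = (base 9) 876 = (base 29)OL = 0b1011001101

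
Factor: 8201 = 59^1*139^1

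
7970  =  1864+6106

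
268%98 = 72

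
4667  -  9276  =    -  4609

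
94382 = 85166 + 9216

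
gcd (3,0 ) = 3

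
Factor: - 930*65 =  - 60450 = -  2^1  *  3^1*5^2*13^1 *31^1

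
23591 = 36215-12624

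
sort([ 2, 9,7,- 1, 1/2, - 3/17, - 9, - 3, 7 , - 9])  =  [ - 9, - 9, - 3,-1 , - 3/17,1/2,2,  7 , 7 , 9 ]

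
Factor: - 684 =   -  2^2 * 3^2*19^1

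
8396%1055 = 1011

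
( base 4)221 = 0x29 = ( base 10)41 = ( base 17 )27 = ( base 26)1f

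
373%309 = 64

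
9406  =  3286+6120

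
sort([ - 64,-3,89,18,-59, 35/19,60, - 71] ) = [ - 71  , - 64, - 59, -3,35/19,18, 60,89]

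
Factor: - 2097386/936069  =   - 2^1* 3^( - 1) * 379^1 * 2767^1 * 312023^( - 1)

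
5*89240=446200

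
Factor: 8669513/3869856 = 2^(-5 )*3^(- 4)*1493^( -1 )*8669513^1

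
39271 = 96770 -57499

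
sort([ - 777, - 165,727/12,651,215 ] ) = [-777, - 165 , 727/12 , 215 , 651]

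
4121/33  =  4121/33=124.88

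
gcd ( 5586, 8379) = 2793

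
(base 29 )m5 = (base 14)33d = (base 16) 283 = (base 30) ld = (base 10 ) 643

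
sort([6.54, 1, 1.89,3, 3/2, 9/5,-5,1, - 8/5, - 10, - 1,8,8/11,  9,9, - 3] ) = [ - 10, - 5, - 3,-8/5, - 1, 8/11,1,1, 3/2,9/5, 1.89,3,6.54,8,9,9]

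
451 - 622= - 171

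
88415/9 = 9823 + 8/9  =  9823.89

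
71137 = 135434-64297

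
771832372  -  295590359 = 476242013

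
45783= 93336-47553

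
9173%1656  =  893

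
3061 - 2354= 707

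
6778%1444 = 1002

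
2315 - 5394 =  - 3079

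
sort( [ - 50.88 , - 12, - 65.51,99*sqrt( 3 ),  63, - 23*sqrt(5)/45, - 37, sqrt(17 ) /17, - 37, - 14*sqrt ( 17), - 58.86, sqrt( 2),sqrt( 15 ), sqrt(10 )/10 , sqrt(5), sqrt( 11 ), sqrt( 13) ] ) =[ - 65.51, - 58.86, - 14*sqrt(17), - 50.88 , - 37, - 37, - 12, - 23*sqrt(5)/45,  sqrt(17 )/17, sqrt(10 )/10,sqrt(2 ) , sqrt ( 5), sqrt ( 11), sqrt(13),sqrt( 15), 63,  99 * sqrt(3 ) ] 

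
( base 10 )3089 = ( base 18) 99b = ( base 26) 4el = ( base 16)C11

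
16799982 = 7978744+8821238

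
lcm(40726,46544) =325808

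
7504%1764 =448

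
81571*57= 4649547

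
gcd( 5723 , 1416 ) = 59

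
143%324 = 143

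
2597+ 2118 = 4715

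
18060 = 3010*6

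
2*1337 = 2674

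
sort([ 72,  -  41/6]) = [ - 41/6, 72 ]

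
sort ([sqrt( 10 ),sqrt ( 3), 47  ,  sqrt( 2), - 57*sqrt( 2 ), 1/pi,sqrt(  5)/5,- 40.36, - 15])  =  [ - 57*sqrt( 2), - 40.36, - 15, 1/pi,sqrt(5 )/5, sqrt(2), sqrt( 3), sqrt(10 ), 47 ] 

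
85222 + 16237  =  101459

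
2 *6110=12220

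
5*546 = 2730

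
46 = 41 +5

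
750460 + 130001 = 880461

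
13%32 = 13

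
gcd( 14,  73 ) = 1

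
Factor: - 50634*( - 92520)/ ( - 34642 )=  - 2342328840/17321 = -  2^3*3^4*5^1*29^1*97^1*257^1*17321^( - 1)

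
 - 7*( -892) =6244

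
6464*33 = 213312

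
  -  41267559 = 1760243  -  43027802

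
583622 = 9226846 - 8643224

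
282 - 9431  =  -9149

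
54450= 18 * 3025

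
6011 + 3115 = 9126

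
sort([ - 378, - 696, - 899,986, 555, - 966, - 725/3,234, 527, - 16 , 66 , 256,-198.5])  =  [ - 966, - 899,-696, - 378, - 725/3, - 198.5,-16,66,  234,256,527, 555,  986]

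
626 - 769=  - 143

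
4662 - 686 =3976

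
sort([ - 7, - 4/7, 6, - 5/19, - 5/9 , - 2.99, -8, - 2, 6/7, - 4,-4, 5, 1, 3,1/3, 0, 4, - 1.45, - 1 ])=[ - 8,-7,  -  4, -4, -2.99,-2, - 1.45, -1, - 4/7, - 5/9 ,-5/19, 0, 1/3,6/7,1, 3,4, 5, 6 ] 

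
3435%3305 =130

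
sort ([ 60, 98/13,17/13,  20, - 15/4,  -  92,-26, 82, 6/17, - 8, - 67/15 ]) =[ - 92 , - 26, -8,  -  67/15, - 15/4, 6/17, 17/13, 98/13, 20, 60, 82 ]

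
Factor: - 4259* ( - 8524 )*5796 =2^4*3^2 * 7^1*23^1*2131^1*4259^1= 210416337936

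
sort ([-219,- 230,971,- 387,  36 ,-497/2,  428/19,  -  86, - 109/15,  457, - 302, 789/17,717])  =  [ - 387,- 302, - 497/2,-230,-219, - 86 , - 109/15,428/19 , 36 , 789/17, 457,717,971]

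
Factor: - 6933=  - 3^1 *2311^1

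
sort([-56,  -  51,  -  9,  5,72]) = [  -  56, - 51,-9,5, 72]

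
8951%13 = 7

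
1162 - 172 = 990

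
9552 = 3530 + 6022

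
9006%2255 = 2241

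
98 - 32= 66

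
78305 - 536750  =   - 458445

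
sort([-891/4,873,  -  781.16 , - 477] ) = [ - 781.16,-477, - 891/4 , 873 ]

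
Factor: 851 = 23^1 *37^1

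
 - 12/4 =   -  3 = - 3.00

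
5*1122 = 5610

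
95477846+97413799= 192891645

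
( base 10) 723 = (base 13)438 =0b1011010011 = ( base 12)503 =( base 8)1323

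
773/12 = 64+5/12 = 64.42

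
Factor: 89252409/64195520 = 2^( - 6 ) * 3^1*5^( - 1)*83^( - 1)*1933^1*2417^( - 1) * 15391^1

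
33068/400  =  82 + 67/100 = 82.67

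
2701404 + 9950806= 12652210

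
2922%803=513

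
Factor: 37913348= 2^2*11^1* 149^1*5783^1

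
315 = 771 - 456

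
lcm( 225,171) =4275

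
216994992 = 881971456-664976464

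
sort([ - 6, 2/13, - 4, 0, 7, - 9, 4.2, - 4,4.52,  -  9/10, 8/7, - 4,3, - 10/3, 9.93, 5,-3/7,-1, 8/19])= [ - 9, - 6,-4 , - 4,- 4, - 10/3, - 1 , - 9/10 , - 3/7, 0, 2/13, 8/19, 8/7, 3,4.2, 4.52, 5,7,9.93]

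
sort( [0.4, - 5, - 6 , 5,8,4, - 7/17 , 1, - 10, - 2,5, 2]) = [-10, - 6, - 5,-2, - 7/17,  0.4,1,2,4, 5,5,8 ]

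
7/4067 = 1/581= 0.00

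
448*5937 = 2659776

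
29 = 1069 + -1040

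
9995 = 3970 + 6025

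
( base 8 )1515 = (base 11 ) 6A9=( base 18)2AH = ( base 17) 2fc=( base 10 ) 845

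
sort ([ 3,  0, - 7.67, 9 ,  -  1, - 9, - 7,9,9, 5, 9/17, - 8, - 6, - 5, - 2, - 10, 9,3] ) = [ - 10 ,-9, - 8, - 7.67, - 7,  -  6, - 5 ,-2,-1, 0,9/17,3, 3,5, 9,  9,9,9]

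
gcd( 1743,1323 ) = 21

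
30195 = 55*549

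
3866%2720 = 1146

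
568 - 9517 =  - 8949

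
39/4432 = 39/4432 =0.01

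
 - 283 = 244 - 527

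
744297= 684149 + 60148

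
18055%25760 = 18055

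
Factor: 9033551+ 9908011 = 2^1*3^2*1052309^1 = 18941562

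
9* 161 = 1449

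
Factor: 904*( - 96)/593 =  - 2^8*  3^1*113^1*593^(-1 ) = -86784/593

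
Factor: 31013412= 2^2*3^1*29^1 * 89119^1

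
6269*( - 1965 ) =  -12318585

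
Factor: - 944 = - 2^4 * 59^1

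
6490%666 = 496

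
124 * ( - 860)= -106640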